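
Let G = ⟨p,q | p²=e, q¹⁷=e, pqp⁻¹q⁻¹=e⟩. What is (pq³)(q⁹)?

Compute (pq³) · (q⁹) by multiplying left to right and reducing via the relations at each step:
  (pq³) · q⁹ = pq¹²

Answer: pq¹²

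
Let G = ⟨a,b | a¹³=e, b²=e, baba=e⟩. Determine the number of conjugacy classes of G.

The conjugacy classes (representative and size) are:
  [e] (size 1), [a¹²] (size 2), [a¹¹] (size 2), [a³] (size 2), [a⁴] (size 2), [a⁸] (size 2), [a⁶] (size 2), [b] (size 13).
Class equation: 1 + 2 + 2 + 2 + 2 + 2 + 2 + 13 = 26 = |G|. So G has 8 conjugacy classes.

Answer: 8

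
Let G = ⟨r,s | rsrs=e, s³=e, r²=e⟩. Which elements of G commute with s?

⟨s⟩ ⊆ C_G(s) since powers of s commute with s; so |C_G(s)| ≥ |⟨s⟩| = 3.
By orbit–stabilizer, |C_G(s)| = |G| / |conj. class of s| = 6 / 2 = 3.
The 3 elements commuting with s are {e, s, s²}.

Answer: {e, s, s²}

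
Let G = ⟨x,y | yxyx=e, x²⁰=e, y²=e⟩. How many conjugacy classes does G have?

The conjugacy classes (representative and size) are:
  [e] (size 1), [x] (size 2), [x¹⁸] (size 2), [x³] (size 2), [x⁴] (size 2), [x¹⁵] (size 2), [x¹⁴] (size 2), [x⁷] (size 2), [x¹²] (size 2), [x¹¹] (size 2), [x¹⁰] (size 1), [x¹⁸y] (size 10), [x⁵y] (size 10).
Class equation: 1 + 2 + 2 + 2 + 2 + 2 + 2 + 2 + 2 + 2 + 1 + 10 + 10 = 40 = |G|. So G has 13 conjugacy classes.

Answer: 13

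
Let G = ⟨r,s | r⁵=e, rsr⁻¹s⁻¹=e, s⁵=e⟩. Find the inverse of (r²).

The order of (r²) is 5 (smallest k with (r²)ᵏ = e), so (r²)⁻¹ = (r²)⁴ = r³.
Check: (r²) · (r³) → (r²) · r³ = e, giving e as required.

Answer: r³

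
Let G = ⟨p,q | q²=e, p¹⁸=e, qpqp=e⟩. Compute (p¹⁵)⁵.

Compute successive powers of (p¹⁵), reducing at each step:
  (p¹⁵)²: (p¹⁵) · p¹⁵ = p¹²
  (p¹⁵)³: (p¹²) · p¹⁵ = p⁹
  (p¹⁵)⁴: (p⁹) · p¹⁵ = p⁶
  (p¹⁵)⁵: (p⁶) · p¹⁵ = p³

Answer: p³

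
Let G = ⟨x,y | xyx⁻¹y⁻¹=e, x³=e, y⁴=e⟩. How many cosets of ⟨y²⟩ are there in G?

First find ord(y²) by computing successive powers:
  (y²)¹ = y², (y²)² = e.
So |⟨y²⟩| = ord(y²) = 2. With |G| = 12, by Lagrange [G : ⟨y²⟩] = 12/2 = 6.

Answer: 6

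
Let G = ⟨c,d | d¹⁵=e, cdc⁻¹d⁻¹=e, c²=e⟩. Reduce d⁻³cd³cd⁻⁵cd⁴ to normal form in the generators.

Multiply left to right, reducing at each step:
  (d¹²) · c = cd¹²
  (cd¹²) · d³ = c
  c · c = e
  e · d⁻⁵ = d¹⁰
  (d¹⁰) · c = cd¹⁰
  (cd¹⁰) · d⁴ = cd¹⁴

Answer: cd¹⁴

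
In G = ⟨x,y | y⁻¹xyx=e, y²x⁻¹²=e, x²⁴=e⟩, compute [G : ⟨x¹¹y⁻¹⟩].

First find ord(x¹¹y⁻¹) by computing successive powers:
  (x¹¹y⁻¹)¹ = x¹¹y⁻¹, (x¹¹y⁻¹)² = x¹², (x¹¹y⁻¹)³ = x¹¹y, (x¹¹y⁻¹)⁴ = e.
So |⟨x¹¹y⁻¹⟩| = ord(x¹¹y⁻¹) = 4. With |G| = 48, by Lagrange [G : ⟨x¹¹y⁻¹⟩] = 48/4 = 12.

Answer: 12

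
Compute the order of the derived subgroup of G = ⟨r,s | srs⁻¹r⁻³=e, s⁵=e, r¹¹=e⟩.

G' = [G, G] is generated by all commutators. The generator-pair commutators are: [r, s] = r⁹.
The subgroup they normally generate is {e, r, r², r³, r⁴, r⁵, r⁶, r⁷, r⁸, r⁹, r¹⁰}, of order 11.
Check: |G/G'| = 55/11 = 5 is the order of the abelianisation.

Answer: 11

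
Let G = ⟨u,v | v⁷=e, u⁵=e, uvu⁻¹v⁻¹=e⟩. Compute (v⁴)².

Compute successive powers of (v⁴), reducing at each step:
  (v⁴)²: (v⁴) · v⁴ = v

Answer: v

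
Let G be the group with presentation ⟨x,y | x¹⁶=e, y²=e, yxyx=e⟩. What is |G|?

Enumerate words in the generators, reducing via the relations: the distinct elements are
  {e, x, y, xy, x², x³, x⁴, x⁵, x⁶, x⁷, x⁸, x⁹, x²y, x³y, x¹², x¹³, x¹¹, x¹⁰, x¹⁴, x¹⁵, x⁴y, x⁵y, x⁶y, x⁷y, x⁸y, x⁹y, x¹²y, x¹³y, x¹¹y, x¹⁰y, x¹⁴y, x¹⁵y}.
No further products give new elements, so |G| = 32.

Answer: 32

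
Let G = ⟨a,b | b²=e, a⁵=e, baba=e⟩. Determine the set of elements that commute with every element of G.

An element z ∈ Z(G) iff z commutes with every generator.
For example e is central: e·a = a = a·e; e·b = b = b·e.
Whereas a ∉ Z(G) since a·b = ab ≠ a⁴b = b·a.
Checking each of the 10 elements this way gives Z(G) = {e}, of order 1.

Answer: {e}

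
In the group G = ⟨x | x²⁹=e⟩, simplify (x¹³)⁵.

Compute successive powers of (x¹³), reducing at each step:
  (x¹³)²: (x¹³) · x¹³ = x²⁶
  (x¹³)³: (x²⁶) · x¹³ = x¹⁰
  (x¹³)⁴: (x¹⁰) · x¹³ = x²³
  (x¹³)⁵: (x²³) · x¹³ = x⁷

Answer: x⁷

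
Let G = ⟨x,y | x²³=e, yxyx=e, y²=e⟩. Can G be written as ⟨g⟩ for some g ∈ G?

Every cyclic group is abelian. But x·y = xy while y·x = x²²y, so x·y ≠ y·x and G is not abelian. Hence G is not cyclic.

Answer: No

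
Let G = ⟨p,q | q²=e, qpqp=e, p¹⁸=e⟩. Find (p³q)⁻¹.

The order of (p³q) is 2 (smallest k with (p³q)ᵏ = e), so (p³q)⁻¹ = (p³q)¹ = p³q.
Check: (p³q) · (p³q) → (p³q) · p³ = q;   q · q = e, giving e as required.

Answer: p³q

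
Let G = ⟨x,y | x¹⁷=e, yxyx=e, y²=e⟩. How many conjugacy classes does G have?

The conjugacy classes (representative and size) are:
  [e] (size 1), [x¹⁶] (size 2), [x²] (size 2), [x³] (size 2), [x¹³] (size 2), [x¹²] (size 2), [x⁶] (size 2), [x¹⁰] (size 2), [x⁹] (size 2), [x⁷y] (size 17).
Class equation: 1 + 2 + 2 + 2 + 2 + 2 + 2 + 2 + 2 + 17 = 34 = |G|. So G has 10 conjugacy classes.

Answer: 10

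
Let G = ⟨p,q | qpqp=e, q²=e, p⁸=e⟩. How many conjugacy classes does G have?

The conjugacy classes (representative and size) are:
  [e] (size 1), [p] (size 2), [p⁶] (size 2), [p³] (size 2), [p⁴] (size 1), [q] (size 4), [p⁵q] (size 4).
Class equation: 1 + 2 + 2 + 2 + 1 + 4 + 4 = 16 = |G|. So G has 7 conjugacy classes.

Answer: 7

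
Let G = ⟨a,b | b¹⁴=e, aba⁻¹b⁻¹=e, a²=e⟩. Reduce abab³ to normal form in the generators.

Multiply left to right, reducing at each step:
  a · b = ab
  (ab) · a = b
  b · b³ = b⁴

Answer: b⁴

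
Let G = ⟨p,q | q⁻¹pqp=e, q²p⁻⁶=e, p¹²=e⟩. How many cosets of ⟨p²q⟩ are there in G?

First find ord(p²q) by computing successive powers:
  (p²q)¹ = p²q, (p²q)² = p⁶, (p²q)³ = p²q⁻¹, (p²q)⁴ = e.
So |⟨p²q⟩| = ord(p²q) = 4. With |G| = 24, by Lagrange [G : ⟨p²q⟩] = 24/4 = 6.

Answer: 6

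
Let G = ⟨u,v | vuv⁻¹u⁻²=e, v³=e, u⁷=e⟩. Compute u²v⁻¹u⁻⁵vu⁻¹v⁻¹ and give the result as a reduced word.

Multiply left to right, reducing at each step:
  (u²) · v⁻¹ = u²v²
  (u²v²) · u⁻⁵ = u³v²
  (u³v²) · v = u³
  (u³) · u⁻¹ = u²
  (u²) · v⁻¹ = u²v²

Answer: u²v²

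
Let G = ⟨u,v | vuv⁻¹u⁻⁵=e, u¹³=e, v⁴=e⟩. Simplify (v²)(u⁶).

Compute (v²) · (u⁶) by multiplying left to right and reducing via the relations at each step:
  (v²) · u⁶ = u⁷v²

Answer: u⁷v²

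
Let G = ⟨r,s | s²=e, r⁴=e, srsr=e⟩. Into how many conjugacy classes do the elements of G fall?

The conjugacy classes (representative and size) are:
  [e] (size 1), [r] (size 2), [r²] (size 1), [r²s] (size 2), [r³s] (size 2).
Class equation: 1 + 2 + 1 + 2 + 2 = 8 = |G|. So G has 5 conjugacy classes.

Answer: 5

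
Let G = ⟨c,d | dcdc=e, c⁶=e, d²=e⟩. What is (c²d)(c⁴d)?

Compute (c²d) · (c⁴d) by multiplying left to right and reducing via the relations at each step:
  (c²d) · c⁴ = c⁴d
  (c⁴d) · d = c⁴

Answer: c⁴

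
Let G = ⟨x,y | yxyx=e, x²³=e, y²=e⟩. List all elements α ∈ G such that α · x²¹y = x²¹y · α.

⟨x²¹y⟩ ⊆ C_G(x²¹y) since powers of x²¹y commute with x²¹y; so |C_G(x²¹y)| ≥ |⟨x²¹y⟩| = 2.
By orbit–stabilizer, |C_G(x²¹y)| = |G| / |conj. class of x²¹y| = 46 / 23 = 2.
The 2 elements commuting with x²¹y are {e, x²¹y}.

Answer: {e, x²¹y}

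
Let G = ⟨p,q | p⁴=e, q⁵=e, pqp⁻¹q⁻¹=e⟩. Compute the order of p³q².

Compute successive powers until reaching e:
  (p³q²)¹ = p³q², (p³q²)² = p²q⁴, (p³q²)³ = pq, (p³q²)⁴ = q³, (p³q²)⁵ = p³, (p³q²)⁶ = p²q², (p³q²)⁷ = pq⁴, (p³q²)⁸ = q, (p³q²)⁹ = p³q³, (p³q²)¹⁰ = p², (p³q²)¹¹ = pq², (p³q²)¹² = q⁴, (p³q²)¹³ = p³q, (p³q²)¹⁴ = p²q³, (p³q²)¹⁵ = p, (p³q²)¹⁶ = q², (p³q²)¹⁷ = p³q⁴, (p³q²)¹⁸ = p²q, (p³q²)¹⁹ = pq³, (p³q²)²⁰ = e.
The smallest positive k with (p³q²)ᵏ = e is 20.

Answer: 20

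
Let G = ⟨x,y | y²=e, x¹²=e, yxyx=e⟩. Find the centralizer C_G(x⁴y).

⟨x⁴y⟩ ⊆ C_G(x⁴y) since powers of x⁴y commute with x⁴y; so |C_G(x⁴y)| ≥ |⟨x⁴y⟩| = 2.
By orbit–stabilizer, |C_G(x⁴y)| = |G| / |conj. class of x⁴y| = 24 / 6 = 4.
The 4 elements commuting with x⁴y are {e, x⁶, x⁴y, x¹⁰y}.

Answer: {e, x⁶, x⁴y, x¹⁰y}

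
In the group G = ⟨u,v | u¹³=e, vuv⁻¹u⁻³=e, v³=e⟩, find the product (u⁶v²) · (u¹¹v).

Compute (u⁶v²) · (u¹¹v) by multiplying left to right and reducing via the relations at each step:
  (u⁶v²) · u¹¹ = uv²
  (uv²) · v = u

Answer: u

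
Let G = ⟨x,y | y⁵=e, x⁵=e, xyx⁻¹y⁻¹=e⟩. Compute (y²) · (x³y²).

Compute (y²) · (x³y²) by multiplying left to right and reducing via the relations at each step:
  (y²) · x³ = x³y²
  (x³y²) · y² = x³y⁴

Answer: x³y⁴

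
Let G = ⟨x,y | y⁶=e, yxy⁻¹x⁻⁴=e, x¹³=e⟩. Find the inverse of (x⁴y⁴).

The order of (x⁴y⁴) is 3 (smallest k with (x⁴y⁴)ᵏ = e), so (x⁴y⁴)⁻¹ = (x⁴y⁴)² = xy².
Check: (x⁴y⁴) · (xy²) → (x⁴y⁴) · x = y⁴;   (y⁴) · y² = e, giving e as required.

Answer: xy²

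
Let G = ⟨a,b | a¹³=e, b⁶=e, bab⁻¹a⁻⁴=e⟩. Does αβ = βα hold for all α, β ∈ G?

a·b = ab but b·a = a⁴b, so a·b ≠ b·a and G is not abelian.

Answer: No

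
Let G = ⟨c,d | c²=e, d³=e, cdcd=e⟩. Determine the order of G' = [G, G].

G' = [G, G] is generated by all commutators. The generator-pair commutators are: [c, d] = d.
The subgroup they normally generate is {e, d, d²}, of order 3.
Check: |G/G'| = 6/3 = 2 is the order of the abelianisation.

Answer: 3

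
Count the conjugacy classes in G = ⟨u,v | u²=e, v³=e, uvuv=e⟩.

The conjugacy classes (representative and size) are:
  [e] (size 1), [uv²] (size 3), [v²] (size 2).
Class equation: 1 + 3 + 2 = 6 = |G|. So G has 3 conjugacy classes.

Answer: 3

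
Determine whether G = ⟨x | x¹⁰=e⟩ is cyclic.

|G| = 10. The element x has order 10 (its powers give 10 distinct elements), so ⟨x⟩ = G and G is cyclic.

Answer: Yes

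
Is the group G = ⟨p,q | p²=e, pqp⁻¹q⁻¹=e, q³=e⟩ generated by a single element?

|G| = 6. The element pq has order 6 (its powers give 6 distinct elements), so ⟨pq⟩ = G and G is cyclic.

Answer: Yes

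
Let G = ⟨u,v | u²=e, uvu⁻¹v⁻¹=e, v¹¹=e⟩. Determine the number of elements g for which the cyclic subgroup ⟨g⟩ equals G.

G is cyclic of order 22. An element generates G iff its order is 22, and a cyclic group of order 22 has exactly φ(22) = 10 such elements.

Answer: 10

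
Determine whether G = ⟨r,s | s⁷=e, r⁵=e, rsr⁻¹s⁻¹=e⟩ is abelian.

Each pair of generators commutes: r·s = rs = s·r. Since the generators pairwise commute, every element of G commutes with every other, so G is abelian.

Answer: Yes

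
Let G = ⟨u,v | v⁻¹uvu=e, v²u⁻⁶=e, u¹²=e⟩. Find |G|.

Enumerate words in the generators, reducing via the relations: the distinct elements are
  {e, u, v, uv, u², u³, u⁴, u⁵, u⁶, u⁷, u⁸, u⁹, u²v, u³v, u¹¹, u¹⁰, u⁴v, u⁵v, v⁻¹, uv⁻¹, u²v⁻¹, u³v⁻¹, u⁴v⁻¹, u⁵v⁻¹}.
No further products give new elements, so |G| = 24.

Answer: 24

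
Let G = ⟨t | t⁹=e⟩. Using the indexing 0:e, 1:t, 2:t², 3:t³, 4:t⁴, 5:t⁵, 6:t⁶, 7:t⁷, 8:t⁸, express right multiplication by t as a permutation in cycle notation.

(0 1 2 3 4 5 6 7 8)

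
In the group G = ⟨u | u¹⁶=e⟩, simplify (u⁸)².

Compute successive powers of (u⁸), reducing at each step:
  (u⁸)²: (u⁸) · u⁸ = e

Answer: e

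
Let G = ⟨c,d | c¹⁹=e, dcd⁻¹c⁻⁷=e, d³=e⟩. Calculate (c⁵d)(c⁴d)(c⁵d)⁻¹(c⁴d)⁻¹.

[(c⁵d), (c⁴d)] = (c⁵d)·(c⁴d)·(c⁵d)⁻¹·(c⁴d)⁻¹.
  (c⁵d) · (c⁴d) = c¹⁴d²
  (c¹⁴d²) · (c²d²) = c¹⁷d
  (c¹⁷d) · (c¹³d²) = c¹³

Answer: c¹³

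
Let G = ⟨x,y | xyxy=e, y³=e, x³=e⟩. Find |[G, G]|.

G' = [G, G] is generated by all commutators. The generator-pair commutators are: [x, y] = xy²x.
The subgroup they normally generate is {e, xy, x²y², xy²x}, of order 4.
Check: |G/G'| = 12/4 = 3 is the order of the abelianisation.

Answer: 4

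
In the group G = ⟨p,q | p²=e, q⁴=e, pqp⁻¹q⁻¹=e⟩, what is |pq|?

Compute successive powers until reaching e:
  (pq)¹ = pq, (pq)² = q², (pq)³ = pq³, (pq)⁴ = e.
The smallest positive k with (pq)ᵏ = e is 4.

Answer: 4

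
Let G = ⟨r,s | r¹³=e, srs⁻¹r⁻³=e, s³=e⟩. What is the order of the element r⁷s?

Compute successive powers until reaching e:
  (r⁷s)¹ = r⁷s, (r⁷s)² = r²s², (r⁷s)³ = e.
The smallest positive k with (r⁷s)ᵏ = e is 3.

Answer: 3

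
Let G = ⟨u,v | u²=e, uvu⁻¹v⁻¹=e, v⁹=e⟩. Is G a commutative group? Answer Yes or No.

Each pair of generators commutes: u·v = uv = v·u. Since the generators pairwise commute, every element of G commutes with every other, so G is abelian.

Answer: Yes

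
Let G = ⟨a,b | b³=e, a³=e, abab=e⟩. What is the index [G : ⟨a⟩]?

First find ord(a) by computing successive powers:
  a¹ = a, a² = a², a³ = e.
So |⟨a⟩| = ord(a) = 3. With |G| = 12, by Lagrange [G : ⟨a⟩] = 12/3 = 4.

Answer: 4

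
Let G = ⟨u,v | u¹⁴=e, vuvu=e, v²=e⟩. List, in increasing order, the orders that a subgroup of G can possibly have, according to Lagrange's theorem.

|G| = 28 = 2² · 7. By Lagrange's theorem the order of any subgroup divides 28; the divisors of 28 are 1, 2, 4, 7, 14, 28.

Answer: 1, 2, 4, 7, 14, 28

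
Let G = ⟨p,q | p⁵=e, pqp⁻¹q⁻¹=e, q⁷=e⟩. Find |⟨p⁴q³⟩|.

|⟨p⁴q³⟩| equals the order of p⁴q³. Compute successive powers until reaching e:
  (p⁴q³)¹ = p⁴q³, (p⁴q³)² = p³q⁶, (p⁴q³)³ = p²q², (p⁴q³)⁴ = pq⁵, (p⁴q³)⁵ = q, (p⁴q³)⁶ = p⁴q⁴, (p⁴q³)⁷ = p³, (p⁴q³)⁸ = p²q³, (p⁴q³)⁹ = pq⁶, (p⁴q³)¹⁰ = q², (p⁴q³)¹¹ = p⁴q⁵, (p⁴q³)¹² = p³q, (p⁴q³)¹³ = p²q⁴, (p⁴q³)¹⁴ = p, (p⁴q³)¹⁵ = q³, (p⁴q³)¹⁶ = p⁴q⁶, (p⁴q³)¹⁷ = p³q², (p⁴q³)¹⁸ = p²q⁵, (p⁴q³)¹⁹ = pq, (p⁴q³)²⁰ = q⁴, (p⁴q³)²¹ = p⁴, (p⁴q³)²² = p³q³, (p⁴q³)²³ = p²q⁶, (p⁴q³)²⁴ = pq², (p⁴q³)²⁵ = q⁵, (p⁴q³)²⁶ = p⁴q, (p⁴q³)²⁷ = p³q⁴, (p⁴q³)²⁸ = p², (p⁴q³)²⁹ = pq³, (p⁴q³)³⁰ = q⁶, (p⁴q³)³¹ = p⁴q², (p⁴q³)³² = p³q⁵, (p⁴q³)³³ = p²q, (p⁴q³)³⁴ = pq⁴, (p⁴q³)³⁵ = e.
The smallest positive k with (p⁴q³)ᵏ = e is 35, so |⟨p⁴q³⟩| = 35.

Answer: 35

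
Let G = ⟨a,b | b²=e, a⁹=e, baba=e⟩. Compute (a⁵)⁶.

Compute successive powers of (a⁵), reducing at each step:
  (a⁵)²: (a⁵) · a⁵ = a
  (a⁵)³: a · a⁵ = a⁶
  (a⁵)⁴: (a⁶) · a⁵ = a²
  (a⁵)⁵: (a²) · a⁵ = a⁷
  (a⁵)⁶: (a⁷) · a⁵ = a³

Answer: a³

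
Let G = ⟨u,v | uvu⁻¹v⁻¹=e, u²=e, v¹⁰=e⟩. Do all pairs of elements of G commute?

Each pair of generators commutes: u·v = uv = v·u. Since the generators pairwise commute, every element of G commutes with every other, so G is abelian.

Answer: Yes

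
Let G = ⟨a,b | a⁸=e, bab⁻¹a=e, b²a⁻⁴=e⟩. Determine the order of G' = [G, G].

G' = [G, G] is generated by all commutators. The generator-pair commutators are: [a, b] = a².
The subgroup they normally generate is {e, a², a⁴, a⁶}, of order 4.
Check: |G/G'| = 16/4 = 4 is the order of the abelianisation.

Answer: 4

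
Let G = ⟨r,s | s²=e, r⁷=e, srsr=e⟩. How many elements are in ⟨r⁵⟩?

|⟨r⁵⟩| equals the order of r⁵. Compute successive powers until reaching e:
  (r⁵)¹ = r⁵, (r⁵)² = r³, (r⁵)³ = r, (r⁵)⁴ = r⁶, (r⁵)⁵ = r⁴, (r⁵)⁶ = r², (r⁵)⁷ = e.
The smallest positive k with (r⁵)ᵏ = e is 7, so |⟨r⁵⟩| = 7.

Answer: 7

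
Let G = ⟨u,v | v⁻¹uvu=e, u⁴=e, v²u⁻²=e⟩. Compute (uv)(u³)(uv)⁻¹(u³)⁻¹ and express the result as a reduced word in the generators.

[(uv), (u³)] = (uv)·(u³)·(uv)⁻¹·(u³)⁻¹.
  (uv) · (u³) = v⁻¹
  (v⁻¹) · (uv⁻¹) = u
  u · u = u²

Answer: u²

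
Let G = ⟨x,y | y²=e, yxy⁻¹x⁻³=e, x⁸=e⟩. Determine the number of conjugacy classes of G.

The conjugacy classes (representative and size) are:
  [e] (size 1), [x³] (size 2), [x²] (size 2), [x⁴] (size 1), [x⁵] (size 2), [x⁴y] (size 4), [xy] (size 4).
Class equation: 1 + 2 + 2 + 1 + 2 + 4 + 4 = 16 = |G|. So G has 7 conjugacy classes.

Answer: 7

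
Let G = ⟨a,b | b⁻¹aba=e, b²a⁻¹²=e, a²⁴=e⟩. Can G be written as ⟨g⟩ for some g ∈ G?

Every cyclic group is abelian. But a·b = ab while b·a = a¹¹b⁻¹, so a·b ≠ b·a and G is not abelian. Hence G is not cyclic.

Answer: No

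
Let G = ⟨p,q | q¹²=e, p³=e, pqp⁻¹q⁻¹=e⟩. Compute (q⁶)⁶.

Compute successive powers of (q⁶), reducing at each step:
  (q⁶)²: (q⁶) · q⁶ = e
  (q⁶)³: e · q⁶ = q⁶
  (q⁶)⁴: (q⁶) · q⁶ = e
  (q⁶)⁵: e · q⁶ = q⁶
  (q⁶)⁶: (q⁶) · q⁶ = e

Answer: e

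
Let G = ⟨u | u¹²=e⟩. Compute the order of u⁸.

Compute successive powers until reaching e:
  (u⁸)¹ = u⁸, (u⁸)² = u⁴, (u⁸)³ = e.
The smallest positive k with (u⁸)ᵏ = e is 3.

Answer: 3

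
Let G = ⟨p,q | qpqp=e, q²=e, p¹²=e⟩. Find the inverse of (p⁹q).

The order of (p⁹q) is 2 (smallest k with (p⁹q)ᵏ = e), so (p⁹q)⁻¹ = (p⁹q)¹ = p⁹q.
Check: (p⁹q) · (p⁹q) → (p⁹q) · p⁹ = q;   q · q = e, giving e as required.

Answer: p⁹q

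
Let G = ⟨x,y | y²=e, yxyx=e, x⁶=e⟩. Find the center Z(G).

An element z ∈ Z(G) iff z commutes with every generator.
For example x³ is central: (x³)·x = x⁴ = x·(x³); (x³)·y = x³y = y·(x³).
Whereas x ∉ Z(G) since x·y = xy ≠ x⁵y = y·x.
Checking each of the 12 elements this way gives Z(G) = {e, x³}, of order 2.

Answer: {e, x³}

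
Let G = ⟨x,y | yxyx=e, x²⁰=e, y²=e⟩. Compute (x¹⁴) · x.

Compute (x¹⁴) · x by multiplying left to right and reducing via the relations at each step:
  (x¹⁴) · x = x¹⁵

Answer: x¹⁵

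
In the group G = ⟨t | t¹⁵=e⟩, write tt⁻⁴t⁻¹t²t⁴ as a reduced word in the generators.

Multiply left to right, reducing at each step:
  t · t⁻⁴ = t¹²
  (t¹²) · t⁻¹ = t¹¹
  (t¹¹) · t² = t¹³
  (t¹³) · t⁴ = t²

Answer: t²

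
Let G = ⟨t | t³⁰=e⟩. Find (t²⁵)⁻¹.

The order of (t²⁵) is 6 (smallest k with (t²⁵)ᵏ = e), so (t²⁵)⁻¹ = (t²⁵)⁵ = t⁵.
Check: (t²⁵) · (t⁵) → (t²⁵) · t⁵ = e, giving e as required.

Answer: t⁵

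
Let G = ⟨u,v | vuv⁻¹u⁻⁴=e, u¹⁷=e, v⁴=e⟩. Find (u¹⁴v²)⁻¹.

The order of (u¹⁴v²) is 2 (smallest k with (u¹⁴v²)ᵏ = e), so (u¹⁴v²)⁻¹ = (u¹⁴v²)¹ = u¹⁴v².
Check: (u¹⁴v²) · (u¹⁴v²) → (u¹⁴v²) · u¹⁴ = v²;   (v²) · v² = e, giving e as required.

Answer: u¹⁴v²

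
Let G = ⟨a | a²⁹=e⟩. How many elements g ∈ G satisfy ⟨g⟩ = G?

G is cyclic of order 29. An element generates G iff its order is 29, and a cyclic group of order 29 has exactly φ(29) = 28 such elements.

Answer: 28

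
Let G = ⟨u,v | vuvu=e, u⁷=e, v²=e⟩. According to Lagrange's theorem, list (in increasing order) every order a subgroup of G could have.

|G| = 14 = 2 · 7. By Lagrange's theorem the order of any subgroup divides 14; the divisors of 14 are 1, 2, 7, 14.

Answer: 1, 2, 7, 14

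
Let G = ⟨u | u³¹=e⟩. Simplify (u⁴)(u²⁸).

Compute (u⁴) · (u²⁸) by multiplying left to right and reducing via the relations at each step:
  (u⁴) · u²⁸ = u

Answer: u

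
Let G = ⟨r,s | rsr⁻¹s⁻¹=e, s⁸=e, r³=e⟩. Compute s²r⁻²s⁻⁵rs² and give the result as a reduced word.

Multiply left to right, reducing at each step:
  (s²) · r⁻² = rs²
  (rs²) · s⁻⁵ = rs⁵
  (rs⁵) · r = r²s⁵
  (r²s⁵) · s² = r²s⁷

Answer: r²s⁷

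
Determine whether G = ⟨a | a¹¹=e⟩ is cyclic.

|G| = 11. The element a has order 11 (its powers give 11 distinct elements), so ⟨a⟩ = G and G is cyclic.

Answer: Yes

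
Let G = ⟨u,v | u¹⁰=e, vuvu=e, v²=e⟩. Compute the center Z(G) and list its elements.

An element z ∈ Z(G) iff z commutes with every generator.
For example u⁵ is central: (u⁵)·u = u⁶ = u·(u⁵); (u⁵)·v = u⁵v = v·(u⁵).
Whereas u ∉ Z(G) since u·v = uv ≠ u⁹v = v·u.
Checking each of the 20 elements this way gives Z(G) = {e, u⁵}, of order 2.

Answer: {e, u⁵}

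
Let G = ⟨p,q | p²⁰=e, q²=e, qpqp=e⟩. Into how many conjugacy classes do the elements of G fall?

The conjugacy classes (representative and size) are:
  [e] (size 1), [p] (size 2), [p¹⁸] (size 2), [p³] (size 2), [p⁴] (size 2), [p¹⁵] (size 2), [p¹⁴] (size 2), [p⁷] (size 2), [p¹²] (size 2), [p¹¹] (size 2), [p¹⁰] (size 1), [p¹⁸q] (size 10), [p⁵q] (size 10).
Class equation: 1 + 2 + 2 + 2 + 2 + 2 + 2 + 2 + 2 + 2 + 1 + 10 + 10 = 40 = |G|. So G has 13 conjugacy classes.

Answer: 13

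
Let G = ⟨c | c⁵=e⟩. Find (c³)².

Compute successive powers of (c³), reducing at each step:
  (c³)²: (c³) · c³ = c

Answer: c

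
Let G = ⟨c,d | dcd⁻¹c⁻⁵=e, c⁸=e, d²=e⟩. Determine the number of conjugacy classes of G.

The conjugacy classes (representative and size) are:
  [e] (size 1), [c⁵] (size 2), [c²] (size 1), [c⁷] (size 2), [c⁴] (size 1), [c⁶] (size 1), [d] (size 2), [c⁵d] (size 2), [c²d] (size 2), [c³d] (size 2).
Class equation: 1 + 2 + 1 + 2 + 1 + 1 + 2 + 2 + 2 + 2 = 16 = |G|. So G has 10 conjugacy classes.

Answer: 10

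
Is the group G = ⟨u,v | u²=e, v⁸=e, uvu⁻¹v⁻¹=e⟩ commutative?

Each pair of generators commutes: u·v = uv = v·u. Since the generators pairwise commute, every element of G commutes with every other, so G is abelian.

Answer: Yes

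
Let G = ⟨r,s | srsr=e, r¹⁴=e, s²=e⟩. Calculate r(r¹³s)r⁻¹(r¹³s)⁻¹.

[r, (r¹³s)] = r·(r¹³s)·r⁻¹·(r¹³s)⁻¹.
  r · (r¹³s) = s
  s · (r¹³) = rs
  (rs) · (r¹³s) = r²

Answer: r²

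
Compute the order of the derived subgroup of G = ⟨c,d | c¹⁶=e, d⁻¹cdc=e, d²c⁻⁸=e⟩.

G' = [G, G] is generated by all commutators. The generator-pair commutators are: [c, d] = c².
The subgroup they normally generate is {e, c², c⁴, c⁶, c⁸, c¹⁰, c¹², c¹⁴}, of order 8.
Check: |G/G'| = 32/8 = 4 is the order of the abelianisation.

Answer: 8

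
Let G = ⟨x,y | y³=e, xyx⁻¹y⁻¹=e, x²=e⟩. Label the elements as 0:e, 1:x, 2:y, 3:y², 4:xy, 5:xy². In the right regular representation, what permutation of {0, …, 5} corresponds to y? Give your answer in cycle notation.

(0 2 3)(1 4 5)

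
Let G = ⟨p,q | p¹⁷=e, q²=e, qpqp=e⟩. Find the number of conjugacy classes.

The conjugacy classes (representative and size) are:
  [e] (size 1), [p¹⁶] (size 2), [p²] (size 2), [p³] (size 2), [p¹³] (size 2), [p¹²] (size 2), [p⁶] (size 2), [p¹⁰] (size 2), [p⁹] (size 2), [p⁷q] (size 17).
Class equation: 1 + 2 + 2 + 2 + 2 + 2 + 2 + 2 + 2 + 17 = 34 = |G|. So G has 10 conjugacy classes.

Answer: 10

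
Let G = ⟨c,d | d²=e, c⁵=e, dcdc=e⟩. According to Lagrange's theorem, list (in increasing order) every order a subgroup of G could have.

|G| = 10 = 2 · 5. By Lagrange's theorem the order of any subgroup divides 10; the divisors of 10 are 1, 2, 5, 10.

Answer: 1, 2, 5, 10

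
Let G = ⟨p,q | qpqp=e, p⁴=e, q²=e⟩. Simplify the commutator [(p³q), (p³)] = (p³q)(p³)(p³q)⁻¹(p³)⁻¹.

[(p³q), (p³)] = (p³q)·(p³)·(p³q)⁻¹·(p³)⁻¹.
  (p³q) · (p³) = q
  q · (p³q) = p
  p · p = p²

Answer: p²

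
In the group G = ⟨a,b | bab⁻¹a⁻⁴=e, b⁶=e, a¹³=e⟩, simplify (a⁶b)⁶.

Compute successive powers of (a⁶b), reducing at each step:
  (a⁶b)²: (a⁶b) · a⁶ = a⁴b;   (a⁴b) · b = a⁴b²
  (a⁶b)³: (a⁴b²) · a⁶ = a⁹b²;   (a⁹b²) · b = a⁹b³
  (a⁶b)⁴: (a⁹b³) · a⁶ = a³b³;   (a³b³) · b = a³b⁴
  (a⁶b)⁵: (a³b⁴) · a⁶ = a⁵b⁴;   (a⁵b⁴) · b = a⁵b⁵
  (a⁶b)⁶: (a⁵b⁵) · a⁶ = b⁵;   (b⁵) · b = e

Answer: e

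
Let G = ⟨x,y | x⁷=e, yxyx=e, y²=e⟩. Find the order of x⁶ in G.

Compute successive powers until reaching e:
  (x⁶)¹ = x⁶, (x⁶)² = x⁵, (x⁶)³ = x⁴, (x⁶)⁴ = x³, (x⁶)⁵ = x², (x⁶)⁶ = x, (x⁶)⁷ = e.
The smallest positive k with (x⁶)ᵏ = e is 7.

Answer: 7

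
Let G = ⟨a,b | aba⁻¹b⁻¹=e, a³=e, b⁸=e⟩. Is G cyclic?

|G| = 24. The element ab has order 24 (its powers give 24 distinct elements), so ⟨ab⟩ = G and G is cyclic.

Answer: Yes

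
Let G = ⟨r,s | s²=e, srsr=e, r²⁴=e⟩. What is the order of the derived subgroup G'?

G' = [G, G] is generated by all commutators. The generator-pair commutators are: [r, s] = r².
The subgroup they normally generate is {e, r², r⁴, r⁶, r⁸, r¹⁰, r¹², r¹⁴, r¹⁶, r¹⁸, r²⁰, r²²}, of order 12.
Check: |G/G'| = 48/12 = 4 is the order of the abelianisation.

Answer: 12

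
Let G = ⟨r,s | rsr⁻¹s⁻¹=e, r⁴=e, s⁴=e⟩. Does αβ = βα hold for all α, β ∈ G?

Each pair of generators commutes: r·s = rs = s·r. Since the generators pairwise commute, every element of G commutes with every other, so G is abelian.

Answer: Yes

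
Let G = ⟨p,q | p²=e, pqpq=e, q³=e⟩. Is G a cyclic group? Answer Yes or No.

Every cyclic group is abelian. But p·q = pq while q·p = pq², so p·q ≠ q·p and G is not abelian. Hence G is not cyclic.

Answer: No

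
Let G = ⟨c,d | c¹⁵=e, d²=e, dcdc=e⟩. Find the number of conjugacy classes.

The conjugacy classes (representative and size) are:
  [e] (size 1), [c¹⁴] (size 2), [c²] (size 2), [c³] (size 2), [c⁴] (size 2), [c¹⁰] (size 2), [c⁹] (size 2), [c⁷] (size 2), [c¹³d] (size 15).
Class equation: 1 + 2 + 2 + 2 + 2 + 2 + 2 + 2 + 15 = 30 = |G|. So G has 9 conjugacy classes.

Answer: 9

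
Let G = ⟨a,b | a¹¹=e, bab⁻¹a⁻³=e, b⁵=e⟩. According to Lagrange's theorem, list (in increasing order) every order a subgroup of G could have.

|G| = 55 = 5 · 11. By Lagrange's theorem the order of any subgroup divides 55; the divisors of 55 are 1, 5, 11, 55.

Answer: 1, 5, 11, 55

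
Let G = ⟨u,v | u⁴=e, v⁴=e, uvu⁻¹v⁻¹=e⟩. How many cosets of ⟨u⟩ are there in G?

First find ord(u) by computing successive powers:
  u¹ = u, u² = u², u³ = u³, u⁴ = e.
So |⟨u⟩| = ord(u) = 4. With |G| = 16, by Lagrange [G : ⟨u⟩] = 16/4 = 4.

Answer: 4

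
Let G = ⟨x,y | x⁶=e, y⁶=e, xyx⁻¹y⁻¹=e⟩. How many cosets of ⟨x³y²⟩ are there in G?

First find ord(x³y²) by computing successive powers:
  (x³y²)¹ = x³y², (x³y²)² = y⁴, (x³y²)³ = x³, (x³y²)⁴ = y², (x³y²)⁵ = x³y⁴, (x³y²)⁶ = e.
So |⟨x³y²⟩| = ord(x³y²) = 6. With |G| = 36, by Lagrange [G : ⟨x³y²⟩] = 36/6 = 6.

Answer: 6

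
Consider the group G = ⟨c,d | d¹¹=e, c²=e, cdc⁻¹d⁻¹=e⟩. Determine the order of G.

Enumerate words in the generators, reducing via the relations: the distinct elements are
  {c, d, e, cd, d², d³, d⁴, d⁵, d⁶, d⁷, d⁸, d⁹, cd², cd³, cd⁴, cd⁵, cd⁶, cd⁷, cd⁸, cd⁹, d¹⁰, cd¹⁰}.
No further products give new elements, so |G| = 22.

Answer: 22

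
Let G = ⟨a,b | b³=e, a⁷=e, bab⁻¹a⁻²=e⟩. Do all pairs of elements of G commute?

a·b = ab but b·a = a²b, so a·b ≠ b·a and G is not abelian.

Answer: No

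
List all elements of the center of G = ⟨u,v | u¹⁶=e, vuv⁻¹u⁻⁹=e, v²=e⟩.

An element z ∈ Z(G) iff z commutes with every generator.
For example u² is central: (u²)·u = u³ = u·(u²); (u²)·v = u²v = v·(u²).
Whereas u ∉ Z(G) since u·v = uv ≠ u⁹v = v·u.
Checking each of the 32 elements this way gives Z(G) = {e, u², u⁴, u⁶, u⁸, u¹⁰, u¹², u¹⁴}, of order 8.

Answer: {e, u², u⁴, u⁶, u⁸, u¹⁰, u¹², u¹⁴}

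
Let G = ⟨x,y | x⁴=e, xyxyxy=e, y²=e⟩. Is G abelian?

x·y = xy but y·x = yx, so x·y ≠ y·x and G is not abelian.

Answer: No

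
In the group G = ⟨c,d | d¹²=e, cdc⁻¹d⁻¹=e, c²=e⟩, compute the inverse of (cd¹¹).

The order of (cd¹¹) is 12 (smallest k with (cd¹¹)ᵏ = e), so (cd¹¹)⁻¹ = (cd¹¹)¹¹ = cd.
Check: (cd¹¹) · (cd) → (cd¹¹) · c = d¹¹;   (d¹¹) · d = e, giving e as required.

Answer: cd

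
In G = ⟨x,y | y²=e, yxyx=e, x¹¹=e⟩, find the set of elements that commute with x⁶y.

⟨x⁶y⟩ ⊆ C_G(x⁶y) since powers of x⁶y commute with x⁶y; so |C_G(x⁶y)| ≥ |⟨x⁶y⟩| = 2.
By orbit–stabilizer, |C_G(x⁶y)| = |G| / |conj. class of x⁶y| = 22 / 11 = 2.
The 2 elements commuting with x⁶y are {e, x⁶y}.

Answer: {e, x⁶y}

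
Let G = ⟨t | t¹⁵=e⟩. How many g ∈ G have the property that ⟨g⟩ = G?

G is cyclic of order 15. An element generates G iff its order is 15, and a cyclic group of order 15 has exactly φ(15) = 8 such elements.

Answer: 8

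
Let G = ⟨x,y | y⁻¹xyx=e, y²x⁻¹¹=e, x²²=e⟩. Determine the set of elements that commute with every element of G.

An element z ∈ Z(G) iff z commutes with every generator.
For example x¹¹ is central: (x¹¹)·x = x¹² = x·(x¹¹); (x¹¹)·y = y⁻¹ = y·(x¹¹).
Whereas x ∉ Z(G) since x·y = xy ≠ x¹⁰y⁻¹ = y·x.
Checking each of the 44 elements this way gives Z(G) = {e, x¹¹}, of order 2.

Answer: {e, x¹¹}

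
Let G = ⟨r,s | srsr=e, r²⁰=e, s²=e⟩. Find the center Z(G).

An element z ∈ Z(G) iff z commutes with every generator.
For example r¹⁰ is central: (r¹⁰)·r = r¹¹ = r·(r¹⁰); (r¹⁰)·s = r¹⁰s = s·(r¹⁰).
Whereas r ∉ Z(G) since r·s = rs ≠ r¹⁹s = s·r.
Checking each of the 40 elements this way gives Z(G) = {e, r¹⁰}, of order 2.

Answer: {e, r¹⁰}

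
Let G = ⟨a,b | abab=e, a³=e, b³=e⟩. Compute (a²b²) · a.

Compute (a²b²) · a by multiplying left to right and reducing via the relations at each step:
  (a²b²) · a = ba²

Answer: ba²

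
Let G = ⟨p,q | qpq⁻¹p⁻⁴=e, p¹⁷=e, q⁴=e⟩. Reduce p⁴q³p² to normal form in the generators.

Multiply left to right, reducing at each step:
  (p⁴) · q³ = p⁴q³
  (p⁴q³) · p² = p¹³q³

Answer: p¹³q³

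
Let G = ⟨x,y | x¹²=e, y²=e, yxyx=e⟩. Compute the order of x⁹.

Compute successive powers until reaching e:
  (x⁹)¹ = x⁹, (x⁹)² = x⁶, (x⁹)³ = x³, (x⁹)⁴ = e.
The smallest positive k with (x⁹)ᵏ = e is 4.

Answer: 4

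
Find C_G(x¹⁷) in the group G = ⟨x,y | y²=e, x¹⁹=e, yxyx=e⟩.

⟨x¹⁷⟩ ⊆ C_G(x¹⁷) since powers of x¹⁷ commute with x¹⁷; so |C_G(x¹⁷)| ≥ |⟨x¹⁷⟩| = 19.
By orbit–stabilizer, |C_G(x¹⁷)| = |G| / |conj. class of x¹⁷| = 38 / 2 = 19.
The 19 elements commuting with x¹⁷ are {e, x, x², x³, x⁴, x⁵, x⁶, x⁷, x⁸, x⁹, x¹⁰, x¹¹, x¹², x¹³, x¹⁴, x¹⁵, x¹⁶, x¹⁷, x¹⁸}.

Answer: {e, x, x², x³, x⁴, x⁵, x⁶, x⁷, x⁸, x⁹, x¹⁰, x¹¹, x¹², x¹³, x¹⁴, x¹⁵, x¹⁶, x¹⁷, x¹⁸}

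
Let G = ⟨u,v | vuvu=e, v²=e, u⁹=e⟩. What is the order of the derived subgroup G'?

G' = [G, G] is generated by all commutators. The generator-pair commutators are: [u, v] = u².
The subgroup they normally generate is {e, u, u², u³, u⁴, u⁵, u⁶, u⁷, u⁸}, of order 9.
Check: |G/G'| = 18/9 = 2 is the order of the abelianisation.

Answer: 9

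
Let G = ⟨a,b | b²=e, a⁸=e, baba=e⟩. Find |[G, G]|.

G' = [G, G] is generated by all commutators. The generator-pair commutators are: [a, b] = a².
The subgroup they normally generate is {e, a², a⁴, a⁶}, of order 4.
Check: |G/G'| = 16/4 = 4 is the order of the abelianisation.

Answer: 4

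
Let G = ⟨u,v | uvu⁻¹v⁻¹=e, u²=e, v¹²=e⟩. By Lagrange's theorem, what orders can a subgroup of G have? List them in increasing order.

|G| = 24 = 2³ · 3. By Lagrange's theorem the order of any subgroup divides 24; the divisors of 24 are 1, 2, 3, 4, 6, 8, 12, 24.

Answer: 1, 2, 3, 4, 6, 8, 12, 24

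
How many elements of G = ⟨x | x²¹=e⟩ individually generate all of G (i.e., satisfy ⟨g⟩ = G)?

G is cyclic of order 21. An element generates G iff its order is 21, and a cyclic group of order 21 has exactly φ(21) = 12 such elements.

Answer: 12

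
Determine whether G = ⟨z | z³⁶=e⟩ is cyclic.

|G| = 36. The element z has order 36 (its powers give 36 distinct elements), so ⟨z⟩ = G and G is cyclic.

Answer: Yes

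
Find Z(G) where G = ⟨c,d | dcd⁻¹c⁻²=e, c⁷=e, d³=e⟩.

An element z ∈ Z(G) iff z commutes with every generator.
For example e is central: e·c = c = c·e; e·d = d = d·e.
Whereas c ∉ Z(G) since c·d = cd ≠ c²d = d·c.
Checking each of the 21 elements this way gives Z(G) = {e}, of order 1.

Answer: {e}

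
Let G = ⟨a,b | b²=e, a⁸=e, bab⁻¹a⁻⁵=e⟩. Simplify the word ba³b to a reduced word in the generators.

Multiply left to right, reducing at each step:
  b · a³ = a⁷b
  (a⁷b) · b = a⁷

Answer: a⁷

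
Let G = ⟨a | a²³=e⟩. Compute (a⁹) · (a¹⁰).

Compute (a⁹) · (a¹⁰) by multiplying left to right and reducing via the relations at each step:
  (a⁹) · a¹⁰ = a¹⁹

Answer: a¹⁹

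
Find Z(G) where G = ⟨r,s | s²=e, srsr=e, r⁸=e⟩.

An element z ∈ Z(G) iff z commutes with every generator.
For example r⁴ is central: (r⁴)·r = r⁵ = r·(r⁴); (r⁴)·s = r⁴s = s·(r⁴).
Whereas r ∉ Z(G) since r·s = rs ≠ r⁷s = s·r.
Checking each of the 16 elements this way gives Z(G) = {e, r⁴}, of order 2.

Answer: {e, r⁴}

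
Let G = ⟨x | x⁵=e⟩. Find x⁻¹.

The order of x is 5 (smallest k with xᵏ = e), so x⁻¹ = x⁴ = x⁴.
Check: x · (x⁴) → x · x⁴ = e, giving e as required.

Answer: x⁴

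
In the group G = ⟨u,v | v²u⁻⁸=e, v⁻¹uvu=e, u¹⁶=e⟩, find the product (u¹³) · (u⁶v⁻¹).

Compute (u¹³) · (u⁶v⁻¹) by multiplying left to right and reducing via the relations at each step:
  (u¹³) · u⁶ = u³
  (u³) · v⁻¹ = u³v⁻¹

Answer: u³v⁻¹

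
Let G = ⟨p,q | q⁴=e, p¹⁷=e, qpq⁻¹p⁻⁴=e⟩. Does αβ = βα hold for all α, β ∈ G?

p·q = pq but q·p = p⁴q, so p·q ≠ q·p and G is not abelian.

Answer: No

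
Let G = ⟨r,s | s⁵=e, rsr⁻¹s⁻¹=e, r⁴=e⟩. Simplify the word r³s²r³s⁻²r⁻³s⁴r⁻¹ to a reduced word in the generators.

Multiply left to right, reducing at each step:
  (r³) · s² = r³s²
  (r³s²) · r³ = r²s²
  (r²s²) · s⁻² = r²
  (r²) · r⁻³ = r³
  (r³) · s⁴ = r³s⁴
  (r³s⁴) · r⁻¹ = r²s⁴

Answer: r²s⁴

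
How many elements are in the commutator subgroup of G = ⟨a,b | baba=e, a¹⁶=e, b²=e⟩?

G' = [G, G] is generated by all commutators. The generator-pair commutators are: [a, b] = a².
The subgroup they normally generate is {e, a², a⁴, a⁶, a⁸, a¹⁰, a¹², a¹⁴}, of order 8.
Check: |G/G'| = 32/8 = 4 is the order of the abelianisation.

Answer: 8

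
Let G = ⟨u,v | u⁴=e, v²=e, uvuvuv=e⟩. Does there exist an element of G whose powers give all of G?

Every cyclic group is abelian. But u·v = uv while v·u = vu, so u·v ≠ v·u and G is not abelian. Hence G is not cyclic.

Answer: No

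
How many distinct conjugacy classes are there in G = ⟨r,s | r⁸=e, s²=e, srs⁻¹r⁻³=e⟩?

The conjugacy classes (representative and size) are:
  [e] (size 1), [r³] (size 2), [r²] (size 2), [r⁴] (size 1), [r⁵] (size 2), [r⁴s] (size 4), [rs] (size 4).
Class equation: 1 + 2 + 2 + 1 + 2 + 4 + 4 = 16 = |G|. So G has 7 conjugacy classes.

Answer: 7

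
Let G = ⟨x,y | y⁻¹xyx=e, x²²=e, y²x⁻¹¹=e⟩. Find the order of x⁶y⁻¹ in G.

Compute successive powers until reaching e:
  (x⁶y⁻¹)¹ = x⁶y⁻¹, (x⁶y⁻¹)² = x¹¹, (x⁶y⁻¹)³ = x⁶y, (x⁶y⁻¹)⁴ = e.
The smallest positive k with (x⁶y⁻¹)ᵏ = e is 4.

Answer: 4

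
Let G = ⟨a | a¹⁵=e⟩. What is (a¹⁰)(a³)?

Compute (a¹⁰) · (a³) by multiplying left to right and reducing via the relations at each step:
  (a¹⁰) · a³ = a¹³

Answer: a¹³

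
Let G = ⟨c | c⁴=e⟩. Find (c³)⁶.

Compute successive powers of (c³), reducing at each step:
  (c³)²: (c³) · c³ = c²
  (c³)³: (c²) · c³ = c
  (c³)⁴: c · c³ = e
  (c³)⁵: e · c³ = c³
  (c³)⁶: (c³) · c³ = c²

Answer: c²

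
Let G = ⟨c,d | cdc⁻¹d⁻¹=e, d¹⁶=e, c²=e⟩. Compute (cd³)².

Compute successive powers of (cd³), reducing at each step:
  (cd³)²: (cd³) · c = d³;   (d³) · d³ = d⁶

Answer: d⁶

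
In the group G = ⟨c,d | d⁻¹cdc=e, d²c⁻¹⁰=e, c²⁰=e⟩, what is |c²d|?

Compute successive powers until reaching e:
  (c²d)¹ = c²d, (c²d)² = c¹⁰, (c²d)³ = c²d⁻¹, (c²d)⁴ = e.
The smallest positive k with (c²d)ᵏ = e is 4.

Answer: 4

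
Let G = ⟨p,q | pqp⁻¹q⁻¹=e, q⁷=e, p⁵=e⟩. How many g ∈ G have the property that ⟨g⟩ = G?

G is cyclic of order 35. An element generates G iff its order is 35, and a cyclic group of order 35 has exactly φ(35) = 24 such elements.

Answer: 24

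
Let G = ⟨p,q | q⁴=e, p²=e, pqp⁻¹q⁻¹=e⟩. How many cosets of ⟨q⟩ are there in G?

First find ord(q) by computing successive powers:
  q¹ = q, q² = q², q³ = q³, q⁴ = e.
So |⟨q⟩| = ord(q) = 4. With |G| = 8, by Lagrange [G : ⟨q⟩] = 8/4 = 2.

Answer: 2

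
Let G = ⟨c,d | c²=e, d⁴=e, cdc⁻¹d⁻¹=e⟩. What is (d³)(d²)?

Compute (d³) · (d²) by multiplying left to right and reducing via the relations at each step:
  (d³) · d² = d

Answer: d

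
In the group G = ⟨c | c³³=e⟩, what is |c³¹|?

Compute successive powers until reaching e:
  (c³¹)¹ = c³¹, (c³¹)² = c²⁹, (c³¹)³ = c²⁷, (c³¹)⁴ = c²⁵, (c³¹)⁵ = c²³, (c³¹)⁶ = c²¹, (c³¹)⁷ = c¹⁹, (c³¹)⁸ = c¹⁷, (c³¹)⁹ = c¹⁵, (c³¹)¹⁰ = c¹³, (c³¹)¹¹ = c¹¹, (c³¹)¹² = c⁹, (c³¹)¹³ = c⁷, (c³¹)¹⁴ = c⁵, (c³¹)¹⁵ = c³, (c³¹)¹⁶ = c, (c³¹)¹⁷ = c³², (c³¹)¹⁸ = c³⁰, (c³¹)¹⁹ = c²⁸, (c³¹)²⁰ = c²⁶, (c³¹)²¹ = c²⁴, (c³¹)²² = c²², (c³¹)²³ = c²⁰, (c³¹)²⁴ = c¹⁸, (c³¹)²⁵ = c¹⁶, (c³¹)²⁶ = c¹⁴, (c³¹)²⁷ = c¹², (c³¹)²⁸ = c¹⁰, (c³¹)²⁹ = c⁸, (c³¹)³⁰ = c⁶, (c³¹)³¹ = c⁴, (c³¹)³² = c², (c³¹)³³ = e.
The smallest positive k with (c³¹)ᵏ = e is 33.

Answer: 33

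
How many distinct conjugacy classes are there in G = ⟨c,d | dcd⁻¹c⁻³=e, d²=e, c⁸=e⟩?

The conjugacy classes (representative and size) are:
  [e] (size 1), [c³] (size 2), [c²] (size 2), [c⁴] (size 1), [c⁵] (size 2), [c⁴d] (size 4), [cd] (size 4).
Class equation: 1 + 2 + 2 + 1 + 2 + 4 + 4 = 16 = |G|. So G has 7 conjugacy classes.

Answer: 7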